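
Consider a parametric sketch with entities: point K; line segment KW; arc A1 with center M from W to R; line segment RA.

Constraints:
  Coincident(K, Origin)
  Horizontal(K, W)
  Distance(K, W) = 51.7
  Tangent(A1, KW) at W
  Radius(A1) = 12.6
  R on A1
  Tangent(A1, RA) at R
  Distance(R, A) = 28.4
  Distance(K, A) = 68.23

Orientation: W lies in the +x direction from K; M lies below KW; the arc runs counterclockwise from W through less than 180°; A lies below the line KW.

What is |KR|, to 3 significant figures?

44.1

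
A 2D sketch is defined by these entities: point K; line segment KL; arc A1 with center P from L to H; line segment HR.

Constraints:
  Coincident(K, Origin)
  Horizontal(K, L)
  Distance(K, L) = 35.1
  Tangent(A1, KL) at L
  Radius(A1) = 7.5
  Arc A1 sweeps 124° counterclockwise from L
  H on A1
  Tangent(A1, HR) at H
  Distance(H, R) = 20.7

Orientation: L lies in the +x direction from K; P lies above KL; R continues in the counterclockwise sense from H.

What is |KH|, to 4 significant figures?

42.94

K is at the origin; K and L share the same y with |KL| = 35.1 and L on the +x side, so L = (35.10, 0.000). The tangent condition forces PL to be normal to KL, so P = L + (0, 7.5) = (35.10, 7.500). On A1, L sits at bearing -90° from P; a 124° counterclockwise sweep puts H at bearing 34°, so H = P + 7.5·(cos 34°, sin 34°) = (41.32, 11.69). Then |KH| = |H − K| = 42.94.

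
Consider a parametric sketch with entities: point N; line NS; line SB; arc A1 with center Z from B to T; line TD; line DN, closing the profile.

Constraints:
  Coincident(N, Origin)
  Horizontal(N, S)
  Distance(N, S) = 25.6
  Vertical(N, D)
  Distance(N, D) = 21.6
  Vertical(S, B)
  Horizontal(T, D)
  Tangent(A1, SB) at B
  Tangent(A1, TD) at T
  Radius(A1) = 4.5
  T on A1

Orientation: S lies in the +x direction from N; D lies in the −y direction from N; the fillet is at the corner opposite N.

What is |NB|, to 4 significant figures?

30.79

N is at the origin; N and S share the same y with |NS| = 25.6 and S on the +x side, so S = (25.60, 0.000). N and D share the same x with |ND| = 21.6 and D on the −y side, so D = (0.000, -21.60). The virtual corner opposite N is at (25.60, -21.60). A1 meets SB tangentially, so ZB is at right angles to SB and since A1 is tangent to TD there, ZT ⟂ TD, with radius 4.5, so the center Z sits 4.5 in from both sides at Z = (21.10, -17.10). That places the tangent points at B = (25.60, -17.10) on SB and T = (21.10, -21.60) on TD. Then |NB| = |B − N| = 30.79.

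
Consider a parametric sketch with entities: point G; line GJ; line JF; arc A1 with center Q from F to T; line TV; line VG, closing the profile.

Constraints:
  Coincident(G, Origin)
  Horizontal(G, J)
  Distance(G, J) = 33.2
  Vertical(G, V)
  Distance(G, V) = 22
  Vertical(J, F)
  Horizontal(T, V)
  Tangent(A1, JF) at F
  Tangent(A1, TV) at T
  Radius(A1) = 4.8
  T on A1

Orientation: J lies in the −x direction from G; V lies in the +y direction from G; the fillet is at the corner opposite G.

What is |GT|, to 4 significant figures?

35.92

The virtual corner opposite G is at (-33.20, 22.00). A1 meets JF tangentially, so QF is at right angles to JF and A1 meets TV tangentially, so QT is at right angles to TV, with radius 4.8, so the center Q sits 4.8 in from both sides at Q = (-28.40, 17.20). That places the tangent points at F = (-33.20, 17.20) on JF and T = (-28.40, 22.00) on TV. Then |GT| = |T − G| = 35.92.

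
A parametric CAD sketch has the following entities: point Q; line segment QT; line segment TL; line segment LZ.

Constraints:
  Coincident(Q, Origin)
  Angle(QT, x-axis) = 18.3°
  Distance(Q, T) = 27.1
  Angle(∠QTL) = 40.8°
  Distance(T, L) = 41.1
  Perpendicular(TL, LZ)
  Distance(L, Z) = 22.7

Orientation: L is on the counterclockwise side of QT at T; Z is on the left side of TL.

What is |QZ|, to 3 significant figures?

21.2

Q is at the origin; QT runs at 18.3° with length 27.1, so T = 27.1·(cos 18.3°, sin 18.3°) = (25.7, 8.51). ∠QTL = 40.8°, so TL runs at 18.3° + (180° − 40.8°) = 158° from the x-axis; with |TL| = 41.1, L = T + 41.1·(cos 158°, sin 158°) = (-12.2, 24.2). TL is perpendicular to LZ; with |LZ| = 22.7 on the left of TL, Z = L + 22.7·(-0.383, -0.924) = (-20.9, 3.27). Then |QZ| = |Z − Q| = 21.2.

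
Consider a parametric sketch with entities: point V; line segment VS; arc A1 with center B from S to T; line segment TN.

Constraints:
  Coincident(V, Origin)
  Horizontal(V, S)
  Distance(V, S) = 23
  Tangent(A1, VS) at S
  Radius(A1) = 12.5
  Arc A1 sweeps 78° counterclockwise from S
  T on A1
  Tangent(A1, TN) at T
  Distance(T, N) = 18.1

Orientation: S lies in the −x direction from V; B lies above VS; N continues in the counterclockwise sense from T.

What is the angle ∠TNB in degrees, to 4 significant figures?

34.63°

V is at the origin; V and S share the same y with |VS| = 23.0 and S on the −x side, so S = (-23.00, 0.000). Since A1 is tangent to VS there, BS ⟂ VS, so B = S + (0, 12.5) = (-23.00, 12.50). On A1, S sits at bearing -90° from B; a 78° counterclockwise sweep puts T at bearing -12°, so T = B + 12.5·(cos -12°, sin -12°) = (-10.77, 9.901). The tangent condition forces BT to be normal to TN, so TN runs along (−sin -12°, cos -12°); with |TN| = 18.1, N = (-7.010, 27.61). Then cos ∠TNB = NT·NB / (|NT||NB|), giving 34.63°.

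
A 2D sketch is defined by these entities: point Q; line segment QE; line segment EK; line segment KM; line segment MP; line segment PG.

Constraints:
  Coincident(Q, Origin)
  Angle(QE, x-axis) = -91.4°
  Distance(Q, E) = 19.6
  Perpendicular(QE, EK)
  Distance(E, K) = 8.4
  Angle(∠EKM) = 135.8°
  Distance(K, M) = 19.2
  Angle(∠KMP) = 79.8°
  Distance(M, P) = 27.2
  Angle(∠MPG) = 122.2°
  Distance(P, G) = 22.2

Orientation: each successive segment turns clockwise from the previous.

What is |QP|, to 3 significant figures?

9.62

Q is at the origin; QE runs at -91.4° with length 19.6, so E = (-0.479, -19.6). QE ⟂ EK, so EK runs at 179°; with |EK| = 8.4, K = (-8.88, -19.4). ∠EKM = 135.8° gives KM at 134° from the x-axis; with |KM| = 19.2, M = (-22.3, -5.67). ∠KMP = 79.8° gives MP at 34.2° from the x-axis; with |MP| = 27.2, P = (0.187, 9.62). Then |QP| = |P − Q| = 9.62.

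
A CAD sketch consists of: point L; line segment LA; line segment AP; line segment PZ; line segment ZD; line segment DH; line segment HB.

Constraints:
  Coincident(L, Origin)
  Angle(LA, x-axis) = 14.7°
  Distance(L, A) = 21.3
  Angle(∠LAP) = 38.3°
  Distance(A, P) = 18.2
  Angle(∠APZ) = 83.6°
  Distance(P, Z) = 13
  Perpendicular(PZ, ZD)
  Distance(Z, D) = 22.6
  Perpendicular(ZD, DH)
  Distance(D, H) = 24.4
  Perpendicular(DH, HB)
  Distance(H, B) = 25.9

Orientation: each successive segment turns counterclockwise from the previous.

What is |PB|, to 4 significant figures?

11.87

L is at the origin; LA runs at 14.7° with length 21.3, so A = (20.60, 5.405). ∠LAP = 38.3° gives AP at 156.4° from the x-axis; with |AP| = 18.2, P = (3.925, 12.69). ∠APZ = 83.6° gives PZ at -107.2° from the x-axis; with |PZ| = 13.0, Z = (0.08080, 0.2728). The perpendicularity gives ZD at right angles to PZ, so ZD runs at -17.20°; with |ZD| = 22.6, D = (21.67, -6.410). ZD ⟂ DH, so DH runs at 72.80°; with |DH| = 24.4, H = (28.89, 16.90). DH is perpendicular to HB, so HB runs at 162.8°; with |HB| = 25.9, B = (4.144, 24.56). Then |PB| = |B − P| = 11.87.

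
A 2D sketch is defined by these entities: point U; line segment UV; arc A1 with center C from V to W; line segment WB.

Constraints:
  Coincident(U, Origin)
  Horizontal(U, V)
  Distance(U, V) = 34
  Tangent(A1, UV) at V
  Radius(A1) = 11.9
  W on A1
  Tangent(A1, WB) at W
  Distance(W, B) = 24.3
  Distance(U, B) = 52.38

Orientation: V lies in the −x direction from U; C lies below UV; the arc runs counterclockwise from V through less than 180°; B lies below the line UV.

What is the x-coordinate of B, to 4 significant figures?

-35.04

U is at the origin; UV is horizontal with |UV| = 34.0 and V on the −x side, so V = (-34.00, 0.000). Tangency of A1 to UV means the radius CV is perpendicular to UV, so C = V + (0, -11.9) = (-34.00, -11.90). Since CW ⟂ WB (tangency), |CB| = √(11.9² + 24.3²) = 27.06 regardless of where W sits on A1. So B lies on both circle(U, 52.38) and circle(C, 27.06); the below-UV intersection is B = (-35.04, -38.94). W is the foot of the tangent from B: W = (-44.88, -16.72).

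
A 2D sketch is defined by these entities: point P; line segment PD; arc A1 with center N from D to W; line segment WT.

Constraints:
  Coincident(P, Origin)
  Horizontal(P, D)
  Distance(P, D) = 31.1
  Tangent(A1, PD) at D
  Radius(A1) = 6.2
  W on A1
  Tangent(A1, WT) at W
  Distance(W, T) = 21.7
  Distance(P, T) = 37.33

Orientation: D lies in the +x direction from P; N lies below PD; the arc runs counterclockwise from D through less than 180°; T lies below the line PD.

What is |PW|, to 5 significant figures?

25.655

Checks: ∠(ND, DP) = 90.00° ✓; |NW| = 6.200 ✓; ∠(NW, WT) = 90.00° ✓; |WT| = 21.70 ✓; |PT| = 37.33 ✓.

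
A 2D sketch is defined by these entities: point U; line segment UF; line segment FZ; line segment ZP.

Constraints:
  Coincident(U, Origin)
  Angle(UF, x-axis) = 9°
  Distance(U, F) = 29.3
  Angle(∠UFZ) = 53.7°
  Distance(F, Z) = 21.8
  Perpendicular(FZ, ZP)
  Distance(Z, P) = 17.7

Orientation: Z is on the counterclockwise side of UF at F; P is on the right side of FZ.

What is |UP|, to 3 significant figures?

41.6

U is at the origin; UF runs at 9.0° with length 29.3, so F = 29.3·(cos 9.0°, sin 9.0°) = (28.9, 4.58). ∠UFZ = 53.7°, so FZ runs at 9.0° + (180° − 53.7°) = 135° from the x-axis; with |FZ| = 21.8, Z = F + 21.8·(cos 135°, sin 135°) = (13.4, 19.9). FZ ⟂ ZP; with |ZP| = 17.7 on the right of FZ, P = Z + 17.7·(0.703, 0.711) = (25.9, 32.5). Then |UP| = |P − U| = 41.6.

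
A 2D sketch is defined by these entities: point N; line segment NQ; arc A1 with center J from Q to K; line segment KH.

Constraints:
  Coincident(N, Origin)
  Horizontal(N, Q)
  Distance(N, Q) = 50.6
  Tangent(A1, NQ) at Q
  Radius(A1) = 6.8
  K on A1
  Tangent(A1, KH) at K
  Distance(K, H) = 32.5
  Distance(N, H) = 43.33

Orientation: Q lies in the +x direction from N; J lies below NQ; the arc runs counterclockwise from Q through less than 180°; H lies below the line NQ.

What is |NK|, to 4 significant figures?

44.77

N is at the origin; N and Q share the same y with |NQ| = 50.6 and Q on the +x side, so Q = (50.60, 0.000). A1 meets NQ tangentially, so JQ is at right angles to NQ, so J = Q + (0, -6.8) = (50.60, -6.800). Since JK ⟂ KH (tangency), |JH| = √(6.8² + 32.5²) = 33.20 regardless of where K sits on A1. So H lies on both circle(N, 43.33) and circle(J, 33.20); the below-NQ intersection is H = (29.10, -32.10). K is the foot of the tangent from H: K = (44.63, -3.552).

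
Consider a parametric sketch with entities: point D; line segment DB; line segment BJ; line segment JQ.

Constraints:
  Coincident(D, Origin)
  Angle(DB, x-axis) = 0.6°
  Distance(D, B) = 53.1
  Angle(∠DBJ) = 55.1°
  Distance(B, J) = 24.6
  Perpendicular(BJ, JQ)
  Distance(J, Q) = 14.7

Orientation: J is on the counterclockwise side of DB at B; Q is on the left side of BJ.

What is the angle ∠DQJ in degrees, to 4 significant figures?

168.7°

D is at the origin; DB runs at 0.6° with length 53.1, so B = 53.1·(cos 0.6°, sin 0.6°) = (53.10, 0.5561). ∠DBJ = 55.1°, so BJ runs at 0.6° + (180° − 55.1°) = 125.5° from the x-axis; with |BJ| = 24.6, J = B + 24.6·(cos 125.5°, sin 125.5°) = (38.81, 20.58). The perpendicularity gives JQ at right angles to BJ; with |JQ| = 14.7 on the left of BJ, Q = J + 14.7·(-0.8141, -0.5807) = (26.84, 12.05). Then cos ∠DQJ = QD·QJ / (|QD||QJ|), giving 168.7°.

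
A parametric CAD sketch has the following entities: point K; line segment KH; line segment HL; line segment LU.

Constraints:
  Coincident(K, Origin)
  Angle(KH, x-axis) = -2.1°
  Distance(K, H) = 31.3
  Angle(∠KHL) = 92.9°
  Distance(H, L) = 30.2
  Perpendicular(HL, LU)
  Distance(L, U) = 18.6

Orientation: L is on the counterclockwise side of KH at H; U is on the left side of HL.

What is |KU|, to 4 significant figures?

34.21

K is at the origin; KH runs at -2.1° with length 31.3, so H = 31.3·(cos -2.1°, sin -2.1°) = (31.28, -1.147). ∠KHL = 92.9°, so HL runs at -2.1° + (180° − 92.9°) = 85.00° from the x-axis; with |HL| = 30.2, L = H + 30.2·(cos 85.00°, sin 85.00°) = (33.91, 28.94). HL ⟂ LU; with |LU| = 18.6 on the left of HL, U = L + 18.6·(-0.9962, 0.08716) = (15.38, 30.56). Then |KU| = |U − K| = 34.21.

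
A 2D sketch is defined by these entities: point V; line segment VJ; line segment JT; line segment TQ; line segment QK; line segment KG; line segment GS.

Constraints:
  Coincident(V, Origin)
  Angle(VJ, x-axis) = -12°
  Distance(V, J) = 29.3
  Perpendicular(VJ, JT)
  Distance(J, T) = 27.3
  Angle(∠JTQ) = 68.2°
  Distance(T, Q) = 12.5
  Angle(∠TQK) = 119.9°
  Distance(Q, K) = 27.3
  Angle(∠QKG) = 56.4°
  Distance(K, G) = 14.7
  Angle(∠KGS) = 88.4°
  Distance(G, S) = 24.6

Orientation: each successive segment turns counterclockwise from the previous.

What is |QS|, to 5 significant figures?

2.1509

∠QKG = 56.4° gives KG at 13.500° from the x-axis; with |KG| = 14.7, G = (26.930, -3.7216). ∠KGS = 88.4° gives GS at 105.10° from the x-axis; with |GS| = 24.6, S = (20.522, 20.029). Then |QS| = |S − Q| = 2.1509.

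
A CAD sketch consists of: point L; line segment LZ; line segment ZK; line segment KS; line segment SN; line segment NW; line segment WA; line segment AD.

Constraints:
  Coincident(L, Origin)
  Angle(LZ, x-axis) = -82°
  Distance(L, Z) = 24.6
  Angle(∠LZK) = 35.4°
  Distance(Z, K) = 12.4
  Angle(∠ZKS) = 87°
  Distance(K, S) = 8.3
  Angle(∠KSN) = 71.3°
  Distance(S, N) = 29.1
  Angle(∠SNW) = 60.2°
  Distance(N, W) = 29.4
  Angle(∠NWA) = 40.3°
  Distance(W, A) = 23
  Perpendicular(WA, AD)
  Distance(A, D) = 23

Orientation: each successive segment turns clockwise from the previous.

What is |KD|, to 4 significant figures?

31.61

L is at the origin; LZ runs at -82.0° with length 24.6, so Z = (3.424, -24.36). ∠LZK = 35.4° gives ZK at 133.4° from the x-axis; with |ZK| = 12.4, K = (-5.096, -15.35). ∠ZKS = 87.0° gives KS at 40.40° from the x-axis; with |KS| = 8.3, S = (1.225, -9.972). ∠KSN = 71.3° gives SN at -68.30° from the x-axis; with |SN| = 29.1, N = (11.98, -37.01). ∠SNW = 60.2° gives NW at 171.9° from the x-axis; with |NW| = 29.4, W = (-17.12, -32.87). ∠NWA = 40.3° gives WA at 32.20° from the x-axis; with |WA| = 23.0, A = (2.340, -20.61). The perpendicularity gives AD at right angles to WA, so AD runs at -57.80°; with |AD| = 23.0, D = (14.60, -40.07). Then |KD| = |D − K| = 31.61.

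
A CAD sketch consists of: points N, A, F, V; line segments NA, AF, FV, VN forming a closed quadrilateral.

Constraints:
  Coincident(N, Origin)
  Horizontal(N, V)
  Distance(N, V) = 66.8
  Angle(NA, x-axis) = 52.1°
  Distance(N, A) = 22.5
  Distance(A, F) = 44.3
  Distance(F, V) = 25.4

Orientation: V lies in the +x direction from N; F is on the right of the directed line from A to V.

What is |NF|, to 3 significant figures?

47.2

N is at the origin; NV is horizontal with |NV| = 66.8 and V in +x, so V = (66.8, 0). NA runs at 52.1° with |NA| = 22.5, so A = (13.8, 17.8). F is determined by |AF| = 44.3 and |FV| = 25.4 together: it lies at the intersection of circle(A, 44.3) and circle(V, 25.4). With |AV| = 55.9, the foot of the radical line on AV is 39.7 from A and the perpendicular offset is √(44.3² − 39.7²) = 19.6. Taking the right-of-AV solution: F = (45.3, -13.5).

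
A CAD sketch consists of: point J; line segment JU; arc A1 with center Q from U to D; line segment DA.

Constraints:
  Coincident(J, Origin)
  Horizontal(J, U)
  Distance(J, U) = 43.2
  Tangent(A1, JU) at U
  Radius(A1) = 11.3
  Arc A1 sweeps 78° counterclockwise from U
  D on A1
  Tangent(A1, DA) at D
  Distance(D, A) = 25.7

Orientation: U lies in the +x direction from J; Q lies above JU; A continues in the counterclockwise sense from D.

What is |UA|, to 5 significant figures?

37.827

On A1, U sits at bearing -90° from Q; a 78° counterclockwise sweep puts D at bearing -12°, so D = Q + 11.3·(cos -12°, sin -12°) = (54.253, 8.9506). The tangent condition forces QD to be normal to DA, so DA runs along (−sin -12°, cos -12°); with |DA| = 25.7, A = (59.596, 34.089). Then |UA| = |A − U| = 37.827.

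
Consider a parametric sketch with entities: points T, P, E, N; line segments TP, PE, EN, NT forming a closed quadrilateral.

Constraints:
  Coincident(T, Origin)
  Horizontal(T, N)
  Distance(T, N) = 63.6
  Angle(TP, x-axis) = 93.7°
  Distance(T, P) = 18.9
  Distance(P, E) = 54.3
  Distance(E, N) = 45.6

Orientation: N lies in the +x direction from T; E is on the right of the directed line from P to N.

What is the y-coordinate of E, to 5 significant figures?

-27.427

Checks: |PE| = 54.30 ✓; |EN| = 45.60 ✓.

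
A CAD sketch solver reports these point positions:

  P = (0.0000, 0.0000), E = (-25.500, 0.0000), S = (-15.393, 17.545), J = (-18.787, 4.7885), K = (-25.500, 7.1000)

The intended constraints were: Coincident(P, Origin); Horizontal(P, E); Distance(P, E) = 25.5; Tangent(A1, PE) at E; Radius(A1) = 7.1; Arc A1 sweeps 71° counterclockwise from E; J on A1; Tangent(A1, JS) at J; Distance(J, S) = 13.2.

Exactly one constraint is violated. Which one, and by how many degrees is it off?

Tangent(A1, JS) at J — off by 4.10°.

P = (0.00, 0.00) ✓; P.y = 0.00, E.y = 0.00 ✓; |PE| = 25.50 ✓; ∠(KE, EP) = 90.00° ✓; |KE| = 7.100 ✓; bearing(K→J) − bearing(K→E) = 71.00° ✓; |KJ| = 7.100 ✓; ∠(KJ, JS) = 85.90° ✗; |JS| = 13.20 ✓.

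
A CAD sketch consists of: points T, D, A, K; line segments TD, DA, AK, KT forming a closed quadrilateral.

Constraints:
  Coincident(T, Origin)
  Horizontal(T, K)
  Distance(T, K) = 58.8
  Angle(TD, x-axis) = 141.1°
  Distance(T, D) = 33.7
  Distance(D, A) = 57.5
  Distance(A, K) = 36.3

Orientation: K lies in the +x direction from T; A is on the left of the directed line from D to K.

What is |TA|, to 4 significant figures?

39.14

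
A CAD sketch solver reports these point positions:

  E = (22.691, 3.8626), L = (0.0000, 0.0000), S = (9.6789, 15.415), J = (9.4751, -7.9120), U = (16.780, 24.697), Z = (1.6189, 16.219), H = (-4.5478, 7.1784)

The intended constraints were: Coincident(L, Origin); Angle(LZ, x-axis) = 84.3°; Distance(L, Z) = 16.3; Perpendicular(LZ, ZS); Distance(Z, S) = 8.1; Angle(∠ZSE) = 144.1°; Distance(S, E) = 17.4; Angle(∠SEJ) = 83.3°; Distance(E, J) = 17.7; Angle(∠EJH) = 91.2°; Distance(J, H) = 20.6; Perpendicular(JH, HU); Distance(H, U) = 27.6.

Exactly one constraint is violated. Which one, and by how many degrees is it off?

Perpendicular(JH, HU) — off by 3.50°.

L = (0.00, 0.00) ✓; LZ at 84.30° ✓; |LZ| = 16.30 ✓; ∠(LZ, ZS) = 90.00° ✓; |ZS| = 8.100 ✓; ∠ZSE = 144.1° ✓; |SE| = 17.40 ✓; ∠SEJ = 83.30° ✓; |EJ| = 17.70 ✓; ∠EJH = 91.20° ✓; |JH| = 20.60 ✓; ∠(JH, HU) = 93.50° ✗; |HU| = 27.60 ✓.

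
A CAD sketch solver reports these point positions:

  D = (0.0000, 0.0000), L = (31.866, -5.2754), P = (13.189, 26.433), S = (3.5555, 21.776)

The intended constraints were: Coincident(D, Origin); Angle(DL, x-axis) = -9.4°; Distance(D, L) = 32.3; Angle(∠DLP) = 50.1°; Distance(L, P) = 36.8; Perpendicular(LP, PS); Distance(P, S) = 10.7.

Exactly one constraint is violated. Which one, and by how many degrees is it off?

Perpendicular(LP, PS) — off by 4.70°.

D = (0.00, 0.00) ✓; DL at -9.400° ✓; |DL| = 32.30 ✓; ∠DLP = 50.10° ✓; |LP| = 36.80 ✓; ∠(LP, PS) = 85.30° ✗; |PS| = 10.70 ✓.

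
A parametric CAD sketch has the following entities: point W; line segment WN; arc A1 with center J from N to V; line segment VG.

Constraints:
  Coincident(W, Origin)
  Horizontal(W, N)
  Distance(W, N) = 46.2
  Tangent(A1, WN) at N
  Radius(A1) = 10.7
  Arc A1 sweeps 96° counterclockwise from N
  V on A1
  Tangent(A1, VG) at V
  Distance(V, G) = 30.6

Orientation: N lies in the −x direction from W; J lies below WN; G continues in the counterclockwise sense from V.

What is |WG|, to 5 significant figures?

68.284

W is at the origin; WN is horizontal with |WN| = 46.2 and N on the −x side, so N = (-46.200, 0.0000). A1 meets WN tangentially, so JN is at right angles to WN, so J = N + (0, -10.7) = (-46.200, -10.700). On A1, N sits at bearing 90° from J; a 96° counterclockwise sweep puts V at bearing 186°, so V = J + 10.7·(cos 186°, sin 186°) = (-56.841, -11.818). The tangent condition forces JV to be normal to VG, so VG runs along (−sin 186°, cos 186°); with |VG| = 30.6, G = (-53.643, -42.251). Then |WG| = |G − W| = 68.284.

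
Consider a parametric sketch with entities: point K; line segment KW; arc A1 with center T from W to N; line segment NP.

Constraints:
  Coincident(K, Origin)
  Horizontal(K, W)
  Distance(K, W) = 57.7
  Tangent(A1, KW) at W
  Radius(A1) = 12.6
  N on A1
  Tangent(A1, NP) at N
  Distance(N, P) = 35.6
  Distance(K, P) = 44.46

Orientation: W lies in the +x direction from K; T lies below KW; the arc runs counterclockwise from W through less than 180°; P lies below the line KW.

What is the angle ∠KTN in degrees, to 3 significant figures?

21.7°

K is at the origin; KW is horizontal with |KW| = 57.7 and W on the +x side, so W = (57.7, 0.00). Tangency of A1 to KW means the radius TW is perpendicular to KW, so T = W + (0, -12.6) = (57.7, -12.6). Since TN ⟂ NP (tangency), |TP| = √(12.6² + 35.6²) = 37.8 regardless of where N sits on A1. So P lies on both circle(K, 44.46) and circle(T, 37.8); the below-KW intersection is P = (27.3, -35.1). N is the foot of the tangent from P: N = (47.3, -5.55).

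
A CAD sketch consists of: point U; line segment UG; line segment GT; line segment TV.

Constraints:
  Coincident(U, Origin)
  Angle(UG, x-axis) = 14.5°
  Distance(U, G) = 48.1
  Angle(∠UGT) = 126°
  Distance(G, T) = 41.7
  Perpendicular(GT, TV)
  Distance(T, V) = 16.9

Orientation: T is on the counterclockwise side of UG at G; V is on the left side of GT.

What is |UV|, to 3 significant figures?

73.4

∠UGT = 126.0°, so GT runs at 14.5° + (180° − 126.0°) = 68.5° from the x-axis; with |GT| = 41.7, T = G + 41.7·(cos 68.5°, sin 68.5°) = (61.9, 50.8). The perpendicularity gives TV at right angles to GT; with |TV| = 16.9 on the left of GT, V = T + 16.9·(-0.930, 0.367) = (46.1, 57.0). Then |UV| = |V − U| = 73.4.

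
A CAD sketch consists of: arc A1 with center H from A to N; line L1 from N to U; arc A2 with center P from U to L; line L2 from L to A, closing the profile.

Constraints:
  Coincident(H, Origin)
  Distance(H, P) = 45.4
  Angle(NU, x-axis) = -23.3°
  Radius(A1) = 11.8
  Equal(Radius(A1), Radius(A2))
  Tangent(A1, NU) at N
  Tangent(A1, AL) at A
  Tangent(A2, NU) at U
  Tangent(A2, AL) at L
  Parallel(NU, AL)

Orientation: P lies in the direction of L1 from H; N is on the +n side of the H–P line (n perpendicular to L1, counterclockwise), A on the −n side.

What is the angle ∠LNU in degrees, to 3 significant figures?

27.5°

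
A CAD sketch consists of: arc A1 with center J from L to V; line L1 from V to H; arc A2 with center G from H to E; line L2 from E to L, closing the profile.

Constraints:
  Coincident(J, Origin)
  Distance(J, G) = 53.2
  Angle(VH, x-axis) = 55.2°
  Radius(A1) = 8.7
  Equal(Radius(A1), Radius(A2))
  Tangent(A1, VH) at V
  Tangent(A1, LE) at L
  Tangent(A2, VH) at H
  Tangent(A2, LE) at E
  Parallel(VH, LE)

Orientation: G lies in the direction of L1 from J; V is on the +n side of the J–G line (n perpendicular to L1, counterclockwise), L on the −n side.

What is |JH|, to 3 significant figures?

53.9

The slot axis is L1's direction at 55.2°, so u = (cos 55.2°, sin 55.2°) = (0.571, 0.821) and n = (−sin 55.2°, cos 55.2°) = (-0.821, 0.571). J is at the origin and G lies 53.2 along u from J, so G = 53.2·u = (30.4, 43.7). Tangency of A1 to both parallel lines with radius 8.7 puts V and L at J ± 8.7·n: V = (-7.14, 4.97), L = (7.14, -4.97). Equal radii place H and E the same way about G: H = G + 8.7·n = (23.2, 48.7), E = G − 8.7·n = (37.5, 38.7). Then |JH| = |H − J| = 53.9.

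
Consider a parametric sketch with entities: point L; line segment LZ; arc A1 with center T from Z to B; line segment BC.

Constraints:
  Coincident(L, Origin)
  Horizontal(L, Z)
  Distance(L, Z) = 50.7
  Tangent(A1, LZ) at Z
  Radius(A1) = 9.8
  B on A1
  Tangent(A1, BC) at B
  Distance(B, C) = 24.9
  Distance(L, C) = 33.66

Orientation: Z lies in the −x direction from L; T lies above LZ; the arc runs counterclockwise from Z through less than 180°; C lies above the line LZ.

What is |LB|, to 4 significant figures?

43.75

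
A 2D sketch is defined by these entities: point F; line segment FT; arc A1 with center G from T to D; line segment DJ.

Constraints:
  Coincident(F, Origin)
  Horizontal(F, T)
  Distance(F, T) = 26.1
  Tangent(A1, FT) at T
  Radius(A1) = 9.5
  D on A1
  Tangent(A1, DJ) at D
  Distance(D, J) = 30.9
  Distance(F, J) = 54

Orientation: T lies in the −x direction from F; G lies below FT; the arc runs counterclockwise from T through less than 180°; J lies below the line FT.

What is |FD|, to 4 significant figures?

36.82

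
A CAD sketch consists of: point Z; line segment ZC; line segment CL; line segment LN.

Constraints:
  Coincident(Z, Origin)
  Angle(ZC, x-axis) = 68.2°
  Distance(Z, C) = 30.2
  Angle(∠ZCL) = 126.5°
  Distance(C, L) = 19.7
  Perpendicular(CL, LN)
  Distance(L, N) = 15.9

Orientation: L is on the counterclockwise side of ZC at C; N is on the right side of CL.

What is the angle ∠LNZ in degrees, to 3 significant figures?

43.2°

∠ZCL = 126.5°, so CL runs at 68.2° + (180° − 126.5°) = 122° from the x-axis; with |CL| = 19.7, L = C + 19.7·(cos 122°, sin 122°) = (0.864, 44.8). CL ⟂ LN; with |LN| = 15.9 on the right of CL, N = L + 15.9·(0.851, 0.525) = (14.4, 53.2). Then cos ∠LNZ = NL·NZ / (|NL||NZ|), giving 43.2°.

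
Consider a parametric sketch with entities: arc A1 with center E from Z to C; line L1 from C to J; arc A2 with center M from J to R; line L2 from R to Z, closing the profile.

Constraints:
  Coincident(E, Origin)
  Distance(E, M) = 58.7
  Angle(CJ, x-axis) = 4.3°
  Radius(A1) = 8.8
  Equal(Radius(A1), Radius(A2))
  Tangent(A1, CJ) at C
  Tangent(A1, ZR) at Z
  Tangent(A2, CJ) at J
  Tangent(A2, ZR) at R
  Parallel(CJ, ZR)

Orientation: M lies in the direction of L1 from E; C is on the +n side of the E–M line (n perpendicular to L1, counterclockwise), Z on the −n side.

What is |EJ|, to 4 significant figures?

59.36

The slot axis is L1's direction at 4.3°, so u = (cos 4.3°, sin 4.3°) = (0.9972, 0.07498) and n = (−sin 4.3°, cos 4.3°) = (-0.07498, 0.9972). E is at the origin and M lies 58.7 along u from E, so M = 58.7·u = (58.53, 4.401). Tangency of A1 to both parallel lines with radius 8.8 puts C and Z at E ± 8.8·n: C = (-0.6598, 8.775), Z = (0.6598, -8.775). Equal radii place J and R the same way about M: J = M + 8.8·n = (57.87, 13.18), R = M − 8.8·n = (59.19, -4.374). Then |EJ| = |J − E| = 59.36.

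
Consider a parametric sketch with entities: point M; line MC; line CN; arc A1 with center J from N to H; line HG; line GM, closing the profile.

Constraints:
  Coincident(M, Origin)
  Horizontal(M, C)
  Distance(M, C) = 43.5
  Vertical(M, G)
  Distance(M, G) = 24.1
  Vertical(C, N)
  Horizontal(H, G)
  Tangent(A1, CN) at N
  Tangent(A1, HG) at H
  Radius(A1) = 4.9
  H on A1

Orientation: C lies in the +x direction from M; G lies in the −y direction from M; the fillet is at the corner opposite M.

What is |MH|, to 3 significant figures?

45.5

M is at the origin; M and C share the same y with |MC| = 43.5 and C on the +x side, so C = (43.5, 0.00). MG is vertical with |MG| = 24.1 and G on the −y side, so G = (0.00, -24.1). The virtual corner opposite M is at (43.5, -24.1). A1 meets CN tangentially, so JN is at right angles to CN and the tangent condition forces JH to be normal to HG, with radius 4.9, so the center J sits 4.9 in from both sides at J = (38.6, -19.2). That places the tangent points at N = (43.5, -19.2) on CN and H = (38.6, -24.1) on HG. Then |MH| = |H − M| = 45.5.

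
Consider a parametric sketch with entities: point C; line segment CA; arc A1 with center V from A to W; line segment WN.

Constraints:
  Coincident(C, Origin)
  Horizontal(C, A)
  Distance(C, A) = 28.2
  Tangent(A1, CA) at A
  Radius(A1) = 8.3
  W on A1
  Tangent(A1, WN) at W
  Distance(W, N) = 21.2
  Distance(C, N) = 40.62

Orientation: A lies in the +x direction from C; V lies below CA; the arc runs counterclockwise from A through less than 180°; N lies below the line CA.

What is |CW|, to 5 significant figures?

22.877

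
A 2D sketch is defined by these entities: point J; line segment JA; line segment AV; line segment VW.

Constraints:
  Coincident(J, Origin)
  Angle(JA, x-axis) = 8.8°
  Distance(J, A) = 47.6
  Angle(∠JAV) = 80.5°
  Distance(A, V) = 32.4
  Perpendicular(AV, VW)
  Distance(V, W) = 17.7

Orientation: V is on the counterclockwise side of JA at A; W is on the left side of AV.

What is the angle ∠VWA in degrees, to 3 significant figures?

61.4°

J is at the origin; JA runs at 8.8° with length 47.6, so A = 47.6·(cos 8.8°, sin 8.8°) = (47.0, 7.28). ∠JAV = 80.5°, so AV runs at 8.8° + (180° − 80.5°) = 108° from the x-axis; with |AV| = 32.4, V = A + 32.4·(cos 108°, sin 108°) = (36.9, 38.0). AV ⟂ VW; with |VW| = 17.7 on the left of AV, W = V + 17.7·(-0.949, -0.314) = (20.1, 32.5). Then cos ∠VWA = WV·WA / (|WV||WA|), giving 61.4°.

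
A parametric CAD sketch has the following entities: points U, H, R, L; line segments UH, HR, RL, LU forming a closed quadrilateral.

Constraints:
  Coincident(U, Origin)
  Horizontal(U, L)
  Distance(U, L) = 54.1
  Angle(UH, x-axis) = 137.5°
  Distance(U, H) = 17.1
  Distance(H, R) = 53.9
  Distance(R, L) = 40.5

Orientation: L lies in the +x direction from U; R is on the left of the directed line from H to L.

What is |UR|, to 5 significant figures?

50.493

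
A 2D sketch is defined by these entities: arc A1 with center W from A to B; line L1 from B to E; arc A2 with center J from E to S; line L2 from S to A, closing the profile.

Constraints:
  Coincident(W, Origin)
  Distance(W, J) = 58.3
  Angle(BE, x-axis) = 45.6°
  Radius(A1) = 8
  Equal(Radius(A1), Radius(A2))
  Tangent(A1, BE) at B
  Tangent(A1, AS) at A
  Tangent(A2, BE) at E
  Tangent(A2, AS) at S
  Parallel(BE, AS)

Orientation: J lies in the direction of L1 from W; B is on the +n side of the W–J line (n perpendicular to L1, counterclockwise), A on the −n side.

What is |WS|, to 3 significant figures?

58.8

The slot axis is L1's direction at 45.6°, so u = (cos 45.6°, sin 45.6°) = (0.700, 0.714) and n = (−sin 45.6°, cos 45.6°) = (-0.714, 0.700). W is at the origin and J lies 58.3 along u from W, so J = 58.3·u = (40.8, 41.7). Tangency of A1 to both parallel lines with radius 8.0 puts B and A at W ± 8.0·n: B = (-5.72, 5.60), A = (5.72, -5.60). Equal radii place E and S the same way about J: E = J + 8.0·n = (35.1, 47.3), S = J − 8.0·n = (46.5, 36.1). Then |WS| = |S − W| = 58.8.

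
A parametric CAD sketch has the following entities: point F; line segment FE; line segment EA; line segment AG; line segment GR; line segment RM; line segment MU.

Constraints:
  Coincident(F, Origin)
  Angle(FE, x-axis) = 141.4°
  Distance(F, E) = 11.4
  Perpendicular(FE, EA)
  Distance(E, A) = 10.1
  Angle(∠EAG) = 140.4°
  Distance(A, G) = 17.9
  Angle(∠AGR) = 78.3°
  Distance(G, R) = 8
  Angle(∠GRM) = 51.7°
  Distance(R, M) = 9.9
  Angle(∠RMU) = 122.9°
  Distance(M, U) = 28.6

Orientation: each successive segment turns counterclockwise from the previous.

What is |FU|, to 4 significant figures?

46.31

F is at the origin; FE runs at 141.4° with length 11.4, so E = (-8.909, 7.112). FE ⟂ EA, so EA runs at -128.6°; with |EA| = 10.1, A = (-15.21, -0.7811). ∠EAG = 140.4° gives AG at -89.00° from the x-axis; with |AG| = 17.9, G = (-14.90, -18.68). ∠AGR = 78.3° gives GR at 12.70° from the x-axis; with |GR| = 8.0, R = (-7.094, -16.92). ∠GRM = 51.7° gives RM at 141.0° from the x-axis; with |RM| = 9.9, M = (-14.79, -10.69). ∠RMU = 122.9° gives MU at -161.9° from the x-axis; with |MU| = 28.6, U = (-41.97, -19.57). Then |FU| = |U − F| = 46.31.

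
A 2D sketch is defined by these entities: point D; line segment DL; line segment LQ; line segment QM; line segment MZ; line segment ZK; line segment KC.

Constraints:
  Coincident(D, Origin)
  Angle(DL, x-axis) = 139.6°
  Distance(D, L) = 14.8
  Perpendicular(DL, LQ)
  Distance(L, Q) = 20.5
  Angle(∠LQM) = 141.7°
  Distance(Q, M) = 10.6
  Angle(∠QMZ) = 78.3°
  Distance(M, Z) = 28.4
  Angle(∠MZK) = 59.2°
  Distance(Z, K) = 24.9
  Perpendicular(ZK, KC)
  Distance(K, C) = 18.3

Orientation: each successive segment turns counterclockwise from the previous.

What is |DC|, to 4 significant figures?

27.44

∠MZK = 59.2° gives ZK at 130.4° from the x-axis; with |ZK| = 24.9, K = (-13.08, 7.086). The perpendicularity gives KC at right angles to ZK, so KC runs at -139.6°; with |KC| = 18.3, C = (-27.02, -4.774). Then |DC| = |C − D| = 27.44.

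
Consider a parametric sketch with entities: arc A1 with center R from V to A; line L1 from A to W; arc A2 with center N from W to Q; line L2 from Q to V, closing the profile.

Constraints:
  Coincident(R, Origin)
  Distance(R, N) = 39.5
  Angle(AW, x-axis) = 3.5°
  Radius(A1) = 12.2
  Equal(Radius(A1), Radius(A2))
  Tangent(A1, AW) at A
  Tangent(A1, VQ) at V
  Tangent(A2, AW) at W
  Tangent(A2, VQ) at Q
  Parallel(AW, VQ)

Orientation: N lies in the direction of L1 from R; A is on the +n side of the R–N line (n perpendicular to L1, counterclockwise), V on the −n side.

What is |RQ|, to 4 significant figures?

41.34

The slot axis is L1's direction at 3.5°, so u = (cos 3.5°, sin 3.5°) = (0.9981, 0.06105) and n = (−sin 3.5°, cos 3.5°) = (-0.06105, 0.9981). R is at the origin and N lies 39.5 along u from R, so N = 39.5·u = (39.43, 2.411). Tangency of A1 to both parallel lines with radius 12.2 puts A and V at R ± 12.2·n: A = (-0.7448, 12.18), V = (0.7448, -12.18). Equal radii place W and Q the same way about N: W = N + 12.2·n = (38.68, 14.59), Q = N − 12.2·n = (40.17, -9.766). Then |RQ| = |Q − R| = 41.34.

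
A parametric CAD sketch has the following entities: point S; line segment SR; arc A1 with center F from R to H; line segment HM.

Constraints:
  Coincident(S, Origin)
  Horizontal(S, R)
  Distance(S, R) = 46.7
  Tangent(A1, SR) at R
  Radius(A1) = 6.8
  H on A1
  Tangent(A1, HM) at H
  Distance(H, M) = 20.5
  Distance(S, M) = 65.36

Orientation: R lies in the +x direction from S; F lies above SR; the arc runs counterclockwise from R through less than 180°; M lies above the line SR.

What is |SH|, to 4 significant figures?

53.06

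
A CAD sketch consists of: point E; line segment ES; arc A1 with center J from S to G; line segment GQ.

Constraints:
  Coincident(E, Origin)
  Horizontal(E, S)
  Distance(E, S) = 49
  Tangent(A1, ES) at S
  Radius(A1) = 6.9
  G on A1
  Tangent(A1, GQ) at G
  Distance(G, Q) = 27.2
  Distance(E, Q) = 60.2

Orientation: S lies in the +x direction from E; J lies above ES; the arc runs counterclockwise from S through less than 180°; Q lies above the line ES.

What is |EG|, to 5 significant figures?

56.348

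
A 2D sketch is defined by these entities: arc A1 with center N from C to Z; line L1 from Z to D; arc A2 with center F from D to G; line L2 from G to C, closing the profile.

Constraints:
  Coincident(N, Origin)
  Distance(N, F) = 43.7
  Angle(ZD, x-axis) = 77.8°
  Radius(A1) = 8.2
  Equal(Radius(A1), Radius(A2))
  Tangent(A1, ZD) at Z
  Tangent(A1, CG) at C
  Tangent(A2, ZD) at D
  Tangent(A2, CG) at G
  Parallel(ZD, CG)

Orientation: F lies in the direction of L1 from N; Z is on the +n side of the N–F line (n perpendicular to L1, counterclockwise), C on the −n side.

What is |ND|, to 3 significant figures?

44.5

The slot axis is L1's direction at 77.8°, so u = (cos 77.8°, sin 77.8°) = (0.211, 0.977) and n = (−sin 77.8°, cos 77.8°) = (-0.977, 0.211). N is at the origin and F lies 43.7 along u from N, so F = 43.7·u = (9.23, 42.7). Tangency of A1 to both parallel lines with radius 8.2 puts Z and C at N ± 8.2·n: Z = (-8.01, 1.73), C = (8.01, -1.73). Equal radii place D and G the same way about F: D = F + 8.2·n = (1.22, 44.4), G = F − 8.2·n = (17.2, 41.0). Then |ND| = |D − N| = 44.5.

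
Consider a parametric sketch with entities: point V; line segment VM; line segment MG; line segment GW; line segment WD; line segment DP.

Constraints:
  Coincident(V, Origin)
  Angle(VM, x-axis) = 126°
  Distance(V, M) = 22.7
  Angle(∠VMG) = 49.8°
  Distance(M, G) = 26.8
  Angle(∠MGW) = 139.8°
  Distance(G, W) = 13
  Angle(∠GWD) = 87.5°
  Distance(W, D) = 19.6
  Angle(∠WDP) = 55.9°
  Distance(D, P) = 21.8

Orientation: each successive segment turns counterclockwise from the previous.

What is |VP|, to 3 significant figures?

16.2

∠GWD = 87.5° gives WD at 28.9° from the x-axis; with |WD| = 19.6, D = (3.20, -9.83). ∠WDP = 55.9° gives DP at 153° from the x-axis; with |DP| = 21.8, P = (-16.2, 0.0634). Then |VP| = |P − V| = 16.2.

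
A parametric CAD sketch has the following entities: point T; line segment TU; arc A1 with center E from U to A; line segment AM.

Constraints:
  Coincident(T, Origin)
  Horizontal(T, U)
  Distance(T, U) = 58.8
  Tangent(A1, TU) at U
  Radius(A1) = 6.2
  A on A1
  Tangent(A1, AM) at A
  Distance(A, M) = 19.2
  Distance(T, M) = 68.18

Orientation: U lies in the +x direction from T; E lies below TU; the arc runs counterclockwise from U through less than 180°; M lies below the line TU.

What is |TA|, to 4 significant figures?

54.24

T is at the origin; T and U share the same y with |TU| = 58.8 and U on the +x side, so U = (58.80, 0.000). Since A1 is tangent to TU there, EU ⟂ TU, so E = U + (0, -6.2) = (58.80, -6.200). Since EA ⟂ AM (tangency), |EM| = √(6.2² + 19.2²) = 20.18 regardless of where A sits on A1. So M lies on both circle(T, 68.18) and circle(E, 20.18); the below-TU intersection is M = (63.06, -25.92). A is the foot of the tangent from M: A = (53.44, -9.308).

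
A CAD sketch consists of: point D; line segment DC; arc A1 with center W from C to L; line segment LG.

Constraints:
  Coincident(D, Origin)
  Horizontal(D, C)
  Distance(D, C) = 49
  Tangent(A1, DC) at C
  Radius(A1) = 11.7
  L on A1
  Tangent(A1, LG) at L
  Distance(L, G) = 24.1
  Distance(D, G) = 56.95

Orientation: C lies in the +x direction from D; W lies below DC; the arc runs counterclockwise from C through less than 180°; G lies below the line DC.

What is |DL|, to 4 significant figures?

40.15

Checks: |WL| = 11.70 ✓; ∠(WL, LG) = 90.00° ✓; |LG| = 24.10 ✓; |DG| = 56.95 ✓.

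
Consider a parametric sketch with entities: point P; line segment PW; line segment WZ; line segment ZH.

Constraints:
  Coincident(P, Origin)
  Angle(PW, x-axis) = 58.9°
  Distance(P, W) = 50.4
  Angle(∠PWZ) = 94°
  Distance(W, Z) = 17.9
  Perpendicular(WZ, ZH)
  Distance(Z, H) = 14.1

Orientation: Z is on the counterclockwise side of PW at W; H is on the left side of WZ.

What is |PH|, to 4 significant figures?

42.04

P is at the origin; PW runs at 58.9° with length 50.4, so W = 50.4·(cos 58.9°, sin 58.9°) = (26.03, 43.16). ∠PWZ = 94.0°, so WZ runs at 58.9° + (180° − 94.0°) = 144.9° from the x-axis; with |WZ| = 17.9, Z = W + 17.9·(cos 144.9°, sin 144.9°) = (11.39, 53.45). WZ is perpendicular to ZH; with |ZH| = 14.1 on the left of WZ, H = Z + 14.1·(-0.5750, -0.8181) = (3.281, 41.91). Then |PH| = |H − P| = 42.04.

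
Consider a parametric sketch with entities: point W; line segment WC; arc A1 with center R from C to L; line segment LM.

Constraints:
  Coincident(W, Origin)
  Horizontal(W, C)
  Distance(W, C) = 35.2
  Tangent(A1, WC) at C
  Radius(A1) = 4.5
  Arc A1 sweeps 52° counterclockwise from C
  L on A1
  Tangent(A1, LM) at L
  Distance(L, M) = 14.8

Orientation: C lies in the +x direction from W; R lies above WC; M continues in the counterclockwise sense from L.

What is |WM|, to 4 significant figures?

49.70

W is at the origin; W and C share the same y with |WC| = 35.2 and C on the +x side, so C = (35.20, 0.000). Tangency of A1 to WC means the radius RC is perpendicular to WC, so R = C + (0, 4.5) = (35.20, 4.500). On A1, C sits at bearing -90° from R; a 52° counterclockwise sweep puts L at bearing -38°, so L = R + 4.5·(cos -38°, sin -38°) = (38.75, 1.730). Since A1 is tangent to LM there, RL ⟂ LM, so LM runs along (−sin -38°, cos -38°); with |LM| = 14.8, M = (47.86, 13.39). Then |WM| = |M − W| = 49.70.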